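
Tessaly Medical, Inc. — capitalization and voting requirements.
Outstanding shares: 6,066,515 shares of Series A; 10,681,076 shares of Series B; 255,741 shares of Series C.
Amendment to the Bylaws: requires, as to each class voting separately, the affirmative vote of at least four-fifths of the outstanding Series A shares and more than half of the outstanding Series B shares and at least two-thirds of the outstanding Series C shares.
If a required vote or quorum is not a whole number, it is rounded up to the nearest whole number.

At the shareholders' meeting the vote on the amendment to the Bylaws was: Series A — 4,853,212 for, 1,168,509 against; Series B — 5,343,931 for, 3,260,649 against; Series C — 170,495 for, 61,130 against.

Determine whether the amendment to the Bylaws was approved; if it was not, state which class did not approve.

Approved — every class gave the required vote.

Series A: 4/5 of 6066515 = 4853212; 4,853,212 required, 4,853,212 in favor — approved.
Series B: a majority of 10681076 is 5340539; 5,340,539 required, 5,343,931 in favor — approved.
Series C: 2/3 of 255741 = 170494; 170,494 required, 170,495 in favor — approved.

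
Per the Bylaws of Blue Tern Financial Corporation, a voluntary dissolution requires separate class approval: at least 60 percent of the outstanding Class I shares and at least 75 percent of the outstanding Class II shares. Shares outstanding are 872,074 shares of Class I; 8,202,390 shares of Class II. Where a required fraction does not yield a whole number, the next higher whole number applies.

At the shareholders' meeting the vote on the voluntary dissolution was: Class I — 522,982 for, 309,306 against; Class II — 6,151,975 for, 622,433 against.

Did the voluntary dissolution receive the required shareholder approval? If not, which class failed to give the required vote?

Not approved — the Class I shares did not give the required vote.

Class I: 3/5 of 872074 = 523244.40, rounded up to 523245; 523,245 required, 522,982 in favor — not approved.
Class II: 3/4 of 8202390 = 6151792.50, rounded up to 6151793; 6,151,793 required, 6,151,975 in favor — approved.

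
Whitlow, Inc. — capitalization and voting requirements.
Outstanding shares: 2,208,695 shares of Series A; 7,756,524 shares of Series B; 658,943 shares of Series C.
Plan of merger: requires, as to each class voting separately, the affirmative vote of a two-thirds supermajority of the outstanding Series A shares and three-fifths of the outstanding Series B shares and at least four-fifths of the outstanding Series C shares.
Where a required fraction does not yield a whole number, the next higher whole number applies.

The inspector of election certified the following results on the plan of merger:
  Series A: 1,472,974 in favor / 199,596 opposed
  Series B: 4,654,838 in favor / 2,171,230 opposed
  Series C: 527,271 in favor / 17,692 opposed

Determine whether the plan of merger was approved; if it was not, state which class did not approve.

Series A: 2/3 of 2208695 = 1472463.33, rounded up to 1472464; 1,472,464 required, 1,472,974 in favor — approved.
Series B: 3/5 of 7756524 = 4653914.40, rounded up to 4653915; 4,653,915 required, 4,654,838 in favor — approved.
Series C: 4/5 of 658943 = 527154.40, rounded up to 527155; 527,155 required, 527,271 in favor — approved.

Approved — every class gave the required vote.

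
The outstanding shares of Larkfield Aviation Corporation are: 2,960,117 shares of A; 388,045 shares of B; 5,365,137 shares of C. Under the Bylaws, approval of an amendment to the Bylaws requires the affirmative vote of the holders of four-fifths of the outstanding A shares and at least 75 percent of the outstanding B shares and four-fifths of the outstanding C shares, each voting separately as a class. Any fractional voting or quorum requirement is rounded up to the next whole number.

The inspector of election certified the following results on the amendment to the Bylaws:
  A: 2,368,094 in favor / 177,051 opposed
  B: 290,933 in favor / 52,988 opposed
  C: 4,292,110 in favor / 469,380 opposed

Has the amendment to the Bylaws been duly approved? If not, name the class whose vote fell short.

Not approved — the B shares did not give the required vote.

A: 4/5 of 2960117 = 2368093.60, rounded up to 2368094; 2,368,094 required, 2,368,094 in favor — approved.
B: 3/4 of 388045 = 291033.75, rounded up to 291034; 291,034 required, 290,933 in favor — not approved.
C: 4/5 of 5365137 = 4292109.60, rounded up to 4292110; 4,292,110 required, 4,292,110 in favor — approved.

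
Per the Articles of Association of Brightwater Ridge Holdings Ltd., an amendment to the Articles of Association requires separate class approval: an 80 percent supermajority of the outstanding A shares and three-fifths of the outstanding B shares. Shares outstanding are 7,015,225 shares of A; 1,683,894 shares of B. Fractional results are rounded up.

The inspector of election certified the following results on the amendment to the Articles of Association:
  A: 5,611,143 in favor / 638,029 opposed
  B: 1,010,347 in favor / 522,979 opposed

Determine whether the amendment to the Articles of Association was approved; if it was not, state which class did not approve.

Not approved — the A shares did not give the required vote.

A: 4/5 of 7015225 = 5612180; 5,612,180 required, 5,611,143 in favor — not approved.
B: 3/5 of 1683894 = 1010336.40, rounded up to 1010337; 1,010,337 required, 1,010,347 in favor — approved.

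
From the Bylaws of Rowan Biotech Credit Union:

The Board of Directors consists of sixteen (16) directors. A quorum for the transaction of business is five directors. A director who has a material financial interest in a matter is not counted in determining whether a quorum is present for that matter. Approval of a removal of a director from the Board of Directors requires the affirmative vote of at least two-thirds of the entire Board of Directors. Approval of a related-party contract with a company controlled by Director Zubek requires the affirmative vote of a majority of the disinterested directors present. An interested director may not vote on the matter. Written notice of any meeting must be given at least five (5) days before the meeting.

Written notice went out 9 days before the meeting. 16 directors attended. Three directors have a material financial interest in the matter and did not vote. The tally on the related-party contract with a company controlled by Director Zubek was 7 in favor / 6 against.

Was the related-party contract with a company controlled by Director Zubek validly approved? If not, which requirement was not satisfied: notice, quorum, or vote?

Notice: 9 days given; 5 required (9 ≥ 5). Satisfied.
Quorum: 16 present, but the 3 interested directors do not count, leaving 13. Quorum is 5. Satisfied.
Vote: the related-party contract with a company controlled by Director Zubek requires a majority of the disinterested directors present (16 − 3 = 13). A majority of 13 is 7, so 7 affirmative votes are needed; 7 voted in favor. Satisfied.

Valid — all requirements satisfied.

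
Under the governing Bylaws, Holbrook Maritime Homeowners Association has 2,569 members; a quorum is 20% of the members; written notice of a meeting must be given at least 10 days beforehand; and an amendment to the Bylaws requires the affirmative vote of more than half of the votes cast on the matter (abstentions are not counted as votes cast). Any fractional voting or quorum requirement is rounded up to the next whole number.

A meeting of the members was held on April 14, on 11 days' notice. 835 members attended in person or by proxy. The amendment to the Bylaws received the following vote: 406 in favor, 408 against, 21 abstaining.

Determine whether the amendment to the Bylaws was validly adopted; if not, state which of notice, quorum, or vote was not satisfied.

Notice: 11 days given; 10 required. Satisfied.
Quorum: 20% of 2,569 = 513.80, rounded up to 514; 835 present. Satisfied.
Vote: requires a majority of the votes cast (835 − 21 abstaining = 814); a majority of 814 is 408, so 408 needed; 406 in favor. Not satisfied.

Invalid — vote requirement not satisfied.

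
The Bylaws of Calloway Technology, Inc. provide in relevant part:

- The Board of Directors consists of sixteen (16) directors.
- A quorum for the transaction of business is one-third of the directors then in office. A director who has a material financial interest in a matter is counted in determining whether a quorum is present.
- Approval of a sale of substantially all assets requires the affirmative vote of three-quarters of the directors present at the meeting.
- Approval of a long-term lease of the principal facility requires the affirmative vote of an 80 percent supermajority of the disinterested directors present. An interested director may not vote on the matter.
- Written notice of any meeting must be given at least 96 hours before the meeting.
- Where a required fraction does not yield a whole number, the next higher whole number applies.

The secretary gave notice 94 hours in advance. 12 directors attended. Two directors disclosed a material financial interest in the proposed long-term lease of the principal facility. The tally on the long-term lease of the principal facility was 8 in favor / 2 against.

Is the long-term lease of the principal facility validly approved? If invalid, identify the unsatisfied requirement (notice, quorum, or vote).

Invalid — notice requirement not satisfied.

Notice: 94 hours given; 96 required (94 < 96). Not satisfied.
Quorum: 12 present (interested directors count toward quorum); quorum is 6. Satisfied.
Vote: the long-term lease of the principal facility requires four-fifths of the disinterested directors present (12 − 2 = 10). 4/5 of 10 = 8, so 8 affirmative votes are needed; 8 voted in favor. Satisfied.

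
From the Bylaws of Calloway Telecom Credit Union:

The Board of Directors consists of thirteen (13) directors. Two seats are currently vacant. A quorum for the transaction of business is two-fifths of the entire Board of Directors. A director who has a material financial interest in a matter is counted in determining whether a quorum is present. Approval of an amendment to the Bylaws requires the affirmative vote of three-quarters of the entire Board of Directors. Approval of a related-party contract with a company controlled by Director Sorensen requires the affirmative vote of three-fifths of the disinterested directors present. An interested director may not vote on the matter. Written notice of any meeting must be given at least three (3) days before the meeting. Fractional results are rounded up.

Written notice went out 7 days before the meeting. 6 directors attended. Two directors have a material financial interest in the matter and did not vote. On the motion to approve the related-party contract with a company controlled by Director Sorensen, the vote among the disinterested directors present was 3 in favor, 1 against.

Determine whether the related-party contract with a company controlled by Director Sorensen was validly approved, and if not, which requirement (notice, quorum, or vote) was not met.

Notice: 7 days given; 3 required (7 ≥ 3). Satisfied.
Quorum: 6 present (interested directors count toward quorum); quorum is 6. Satisfied.
Vote: the related-party contract with a company controlled by Director Sorensen requires three-fifths of the disinterested directors present (6 − 2 = 4). 3/5 of 4 = 2.40, rounded up to 3, so 3 affirmative votes are needed; 3 voted in favor. Satisfied.

Valid — all requirements satisfied.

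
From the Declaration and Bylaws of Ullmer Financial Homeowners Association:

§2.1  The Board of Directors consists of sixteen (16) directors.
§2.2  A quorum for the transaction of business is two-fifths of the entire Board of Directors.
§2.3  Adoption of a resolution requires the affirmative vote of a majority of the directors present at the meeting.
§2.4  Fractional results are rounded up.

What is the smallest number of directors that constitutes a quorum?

7

2/5 of 16 = 6.40, rounded up to 7.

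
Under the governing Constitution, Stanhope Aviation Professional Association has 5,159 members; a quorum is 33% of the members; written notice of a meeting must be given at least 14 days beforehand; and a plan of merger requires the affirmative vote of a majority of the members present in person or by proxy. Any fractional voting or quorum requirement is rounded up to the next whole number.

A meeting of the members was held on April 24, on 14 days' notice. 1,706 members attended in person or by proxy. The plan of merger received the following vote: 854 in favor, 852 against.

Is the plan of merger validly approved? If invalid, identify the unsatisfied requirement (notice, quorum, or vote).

Notice: 14 days given; 14 required. Satisfied.
Quorum: 33% of 5,159 = 1,702.47, rounded up to 1,703; 1,706 present. Satisfied.
Vote: requires a majority of those present (1,706); a majority of 1706 is 854, so 854 needed; 854 in favor. Satisfied.

Valid — all requirements satisfied.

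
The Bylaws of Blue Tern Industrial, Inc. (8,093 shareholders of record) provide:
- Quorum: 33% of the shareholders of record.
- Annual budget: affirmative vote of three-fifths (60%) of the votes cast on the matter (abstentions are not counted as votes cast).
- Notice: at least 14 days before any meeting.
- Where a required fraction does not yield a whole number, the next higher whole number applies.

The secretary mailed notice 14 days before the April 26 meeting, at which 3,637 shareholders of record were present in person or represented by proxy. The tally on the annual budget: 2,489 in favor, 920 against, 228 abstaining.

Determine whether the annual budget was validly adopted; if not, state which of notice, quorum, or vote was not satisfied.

Notice: 14 days given; 14 required. Satisfied.
Quorum: 33% of 8,093 = 2,670.69, rounded up to 2,671; 3,637 present. Satisfied.
Vote: requires three-fifths of the votes cast (3,637 − 228 abstaining = 3,409); 3/5 of 3409 = 2045.40, rounded up to 2046, so 2,046 needed; 2,489 in favor. Satisfied.

Valid — all requirements satisfied.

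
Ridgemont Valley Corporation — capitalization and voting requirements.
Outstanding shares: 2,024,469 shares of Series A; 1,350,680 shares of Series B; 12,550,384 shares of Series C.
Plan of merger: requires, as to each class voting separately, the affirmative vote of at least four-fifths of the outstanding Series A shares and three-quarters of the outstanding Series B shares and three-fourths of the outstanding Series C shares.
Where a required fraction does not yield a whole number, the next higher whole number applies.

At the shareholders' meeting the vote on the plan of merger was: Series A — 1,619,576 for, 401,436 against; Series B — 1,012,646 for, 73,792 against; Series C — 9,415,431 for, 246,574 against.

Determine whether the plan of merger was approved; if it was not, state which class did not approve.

Series A: 4/5 of 2024469 = 1619575.20, rounded up to 1619576; 1,619,576 required, 1,619,576 in favor — approved.
Series B: 3/4 of 1350680 = 1013010; 1,013,010 required, 1,012,646 in favor — not approved.
Series C: 3/4 of 12550384 = 9412788; 9,412,788 required, 9,415,431 in favor — approved.

Not approved — the Series B shares did not give the required vote.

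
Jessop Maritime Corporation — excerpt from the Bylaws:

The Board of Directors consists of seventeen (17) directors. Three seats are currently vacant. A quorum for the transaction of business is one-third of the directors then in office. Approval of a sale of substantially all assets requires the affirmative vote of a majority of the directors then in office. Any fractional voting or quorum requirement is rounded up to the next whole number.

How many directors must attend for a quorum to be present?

5

1/3 of 14 = 4.67, rounded up to 5.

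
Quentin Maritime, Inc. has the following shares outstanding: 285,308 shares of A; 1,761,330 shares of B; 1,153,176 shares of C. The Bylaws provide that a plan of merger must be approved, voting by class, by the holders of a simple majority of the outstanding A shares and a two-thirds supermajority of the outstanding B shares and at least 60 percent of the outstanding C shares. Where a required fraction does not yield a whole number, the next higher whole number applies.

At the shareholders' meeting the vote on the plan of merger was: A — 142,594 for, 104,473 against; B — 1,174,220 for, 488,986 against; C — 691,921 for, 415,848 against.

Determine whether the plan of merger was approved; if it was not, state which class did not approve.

A: a majority of 285308 is 142655; 142,655 required, 142,594 in favor — not approved.
B: 2/3 of 1761330 = 1174220; 1,174,220 required, 1,174,220 in favor — approved.
C: 3/5 of 1153176 = 691905.60, rounded up to 691906; 691,906 required, 691,921 in favor — approved.

Not approved — the A shares did not give the required vote.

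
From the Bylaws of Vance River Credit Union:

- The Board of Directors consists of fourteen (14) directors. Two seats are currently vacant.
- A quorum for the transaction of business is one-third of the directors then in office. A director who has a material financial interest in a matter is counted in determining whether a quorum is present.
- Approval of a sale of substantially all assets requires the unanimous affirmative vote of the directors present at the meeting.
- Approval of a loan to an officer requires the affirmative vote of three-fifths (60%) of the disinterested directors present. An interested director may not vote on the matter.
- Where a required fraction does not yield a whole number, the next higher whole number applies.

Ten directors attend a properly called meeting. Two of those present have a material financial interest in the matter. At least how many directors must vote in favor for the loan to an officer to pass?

The loan to an officer requires three-fifths of the disinterested directors present (10 − 2 = 8).
3/5 of 8 = 4.80, rounded up to 5.

5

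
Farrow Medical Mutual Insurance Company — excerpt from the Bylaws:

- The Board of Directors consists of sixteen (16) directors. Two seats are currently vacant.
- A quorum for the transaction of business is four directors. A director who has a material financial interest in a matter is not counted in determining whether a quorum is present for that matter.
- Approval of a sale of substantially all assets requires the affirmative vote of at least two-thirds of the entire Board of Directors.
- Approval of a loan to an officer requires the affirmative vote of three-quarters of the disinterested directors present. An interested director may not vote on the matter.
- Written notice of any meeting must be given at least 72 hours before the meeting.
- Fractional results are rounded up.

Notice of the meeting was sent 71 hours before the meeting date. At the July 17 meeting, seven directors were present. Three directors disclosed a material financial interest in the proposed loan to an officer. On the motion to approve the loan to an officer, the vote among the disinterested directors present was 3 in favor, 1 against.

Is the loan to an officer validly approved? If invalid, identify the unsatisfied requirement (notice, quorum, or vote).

Invalid — notice requirement not satisfied.

Notice: 71 hours given; 72 required (71 < 72). Not satisfied.
Quorum: 7 present, but the 3 interested directors do not count, leaving 4. Quorum is 4. Satisfied.
Vote: the loan to an officer requires three-fourths of the disinterested directors present (7 − 3 = 4). 3/4 of 4 = 3, so 3 affirmative votes are needed; 3 voted in favor. Satisfied.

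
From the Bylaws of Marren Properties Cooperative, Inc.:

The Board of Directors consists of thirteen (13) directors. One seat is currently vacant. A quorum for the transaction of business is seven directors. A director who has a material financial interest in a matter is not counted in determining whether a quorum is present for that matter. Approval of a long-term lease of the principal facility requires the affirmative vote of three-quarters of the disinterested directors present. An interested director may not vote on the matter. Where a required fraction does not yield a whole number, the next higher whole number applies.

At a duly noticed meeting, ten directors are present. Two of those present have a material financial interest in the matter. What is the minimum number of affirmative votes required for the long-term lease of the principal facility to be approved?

The long-term lease of the principal facility requires three-fourths of the disinterested directors present (10 − 2 = 8).
3/4 of 8 = 6.

6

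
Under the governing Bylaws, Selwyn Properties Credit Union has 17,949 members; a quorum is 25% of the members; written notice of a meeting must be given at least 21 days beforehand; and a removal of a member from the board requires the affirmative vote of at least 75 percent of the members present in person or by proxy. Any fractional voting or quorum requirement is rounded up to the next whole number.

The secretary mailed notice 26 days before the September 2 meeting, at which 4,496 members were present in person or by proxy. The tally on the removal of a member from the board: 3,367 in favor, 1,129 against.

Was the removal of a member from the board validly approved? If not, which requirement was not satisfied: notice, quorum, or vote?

Invalid — vote requirement not satisfied.

Notice: 26 days given; 21 required. Satisfied.
Quorum: 25% of 17,949 = 4,487.25, rounded up to 4,488; 4,496 present. Satisfied.
Vote: requires three-fourths of those present (4,496); 3/4 of 4496 = 3372, so 3,372 needed; 3,367 in favor. Not satisfied.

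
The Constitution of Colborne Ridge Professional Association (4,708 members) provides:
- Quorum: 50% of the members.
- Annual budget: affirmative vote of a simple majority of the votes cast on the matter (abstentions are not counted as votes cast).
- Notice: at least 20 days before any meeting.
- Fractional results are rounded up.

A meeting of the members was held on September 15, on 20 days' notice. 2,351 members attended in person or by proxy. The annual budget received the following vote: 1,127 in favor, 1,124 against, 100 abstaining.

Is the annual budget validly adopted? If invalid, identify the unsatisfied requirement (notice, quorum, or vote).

Notice: 20 days given; 20 required. Satisfied.
Quorum: 50% of 4,708 = 2,354; 2,351 present. Not satisfied.
Vote: requires a majority of the votes cast (2,351 − 100 abstaining = 2,251); a majority of 2251 is 1126, so 1,126 needed; 1,127 in favor. Satisfied.

Invalid — quorum requirement not satisfied.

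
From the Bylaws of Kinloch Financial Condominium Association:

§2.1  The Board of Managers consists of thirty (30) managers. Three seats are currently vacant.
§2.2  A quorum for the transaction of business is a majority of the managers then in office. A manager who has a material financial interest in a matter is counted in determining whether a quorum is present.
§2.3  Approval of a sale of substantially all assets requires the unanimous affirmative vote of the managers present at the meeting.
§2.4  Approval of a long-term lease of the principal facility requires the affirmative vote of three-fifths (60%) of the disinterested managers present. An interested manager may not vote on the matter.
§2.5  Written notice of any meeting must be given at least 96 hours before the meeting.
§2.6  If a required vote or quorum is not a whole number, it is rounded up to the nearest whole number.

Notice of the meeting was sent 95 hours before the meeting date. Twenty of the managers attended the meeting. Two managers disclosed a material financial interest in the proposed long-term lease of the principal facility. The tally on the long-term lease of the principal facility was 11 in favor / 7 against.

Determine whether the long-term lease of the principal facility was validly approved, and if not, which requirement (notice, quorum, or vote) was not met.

Notice: 95 hours given; 96 required (95 < 96). Not satisfied.
Quorum: 20 present (interested managers count toward quorum); quorum is 14. Satisfied.
Vote: the long-term lease of the principal facility requires three-fifths of the disinterested managers present (20 − 2 = 18). 3/5 of 18 = 10.80, rounded up to 11, so 11 affirmative votes are needed; 11 voted in favor. Satisfied.

Invalid — notice requirement not satisfied.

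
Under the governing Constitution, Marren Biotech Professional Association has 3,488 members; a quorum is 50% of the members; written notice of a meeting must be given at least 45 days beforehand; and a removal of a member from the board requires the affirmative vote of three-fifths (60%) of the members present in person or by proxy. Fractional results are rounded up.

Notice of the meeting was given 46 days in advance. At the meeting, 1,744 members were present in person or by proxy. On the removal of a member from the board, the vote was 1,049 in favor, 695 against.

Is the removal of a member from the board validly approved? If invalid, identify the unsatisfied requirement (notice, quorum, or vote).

Notice: 46 days given; 45 required. Satisfied.
Quorum: 50% of 3,488 = 1,744; 1,744 present. Satisfied.
Vote: requires three-fifths of those present (1,744); 3/5 of 1744 = 1046.40, rounded up to 1047, so 1,047 needed; 1,049 in favor. Satisfied.

Valid — all requirements satisfied.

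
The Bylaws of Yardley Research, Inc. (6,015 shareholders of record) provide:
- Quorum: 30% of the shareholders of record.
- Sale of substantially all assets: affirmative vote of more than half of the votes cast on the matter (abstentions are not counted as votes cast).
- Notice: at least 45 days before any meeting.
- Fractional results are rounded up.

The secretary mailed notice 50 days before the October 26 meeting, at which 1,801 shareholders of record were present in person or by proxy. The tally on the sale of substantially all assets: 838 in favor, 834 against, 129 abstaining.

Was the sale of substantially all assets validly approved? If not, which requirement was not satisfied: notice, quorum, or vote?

Notice: 50 days given; 45 required. Satisfied.
Quorum: 30% of 6,015 = 1,804.50, rounded up to 1,805; 1,801 present. Not satisfied.
Vote: requires a majority of the votes cast (1,801 − 129 abstaining = 1,672); a majority of 1672 is 837, so 837 needed; 838 in favor. Satisfied.

Invalid — quorum requirement not satisfied.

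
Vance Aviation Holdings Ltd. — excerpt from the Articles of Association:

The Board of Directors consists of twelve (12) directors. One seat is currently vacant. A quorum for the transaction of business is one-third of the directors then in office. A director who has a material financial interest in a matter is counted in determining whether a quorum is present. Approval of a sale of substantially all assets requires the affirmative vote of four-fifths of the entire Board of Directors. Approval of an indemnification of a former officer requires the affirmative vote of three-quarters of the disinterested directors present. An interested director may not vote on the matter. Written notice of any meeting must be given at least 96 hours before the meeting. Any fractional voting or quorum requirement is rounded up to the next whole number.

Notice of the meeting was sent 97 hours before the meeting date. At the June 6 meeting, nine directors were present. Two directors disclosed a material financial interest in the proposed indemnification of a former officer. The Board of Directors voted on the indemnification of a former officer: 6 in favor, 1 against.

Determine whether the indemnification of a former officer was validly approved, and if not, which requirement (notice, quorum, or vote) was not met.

Valid — all requirements satisfied.

Notice: 97 hours given; 96 required (97 ≥ 96). Satisfied.
Quorum: 9 present (interested directors count toward quorum); quorum is 4. Satisfied.
Vote: the indemnification of a former officer requires three-fourths of the disinterested directors present (9 − 2 = 7). 3/4 of 7 = 5.25, rounded up to 6, so 6 affirmative votes are needed; 6 voted in favor. Satisfied.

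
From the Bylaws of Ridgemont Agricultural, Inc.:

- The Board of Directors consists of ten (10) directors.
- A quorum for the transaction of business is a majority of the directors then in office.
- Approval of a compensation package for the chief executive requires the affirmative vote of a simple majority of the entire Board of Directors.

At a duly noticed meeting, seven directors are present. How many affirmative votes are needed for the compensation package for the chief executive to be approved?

The compensation package for the chief executive requires a majority of the entire Board of Directors (10).
A majority of 10 is 6.

6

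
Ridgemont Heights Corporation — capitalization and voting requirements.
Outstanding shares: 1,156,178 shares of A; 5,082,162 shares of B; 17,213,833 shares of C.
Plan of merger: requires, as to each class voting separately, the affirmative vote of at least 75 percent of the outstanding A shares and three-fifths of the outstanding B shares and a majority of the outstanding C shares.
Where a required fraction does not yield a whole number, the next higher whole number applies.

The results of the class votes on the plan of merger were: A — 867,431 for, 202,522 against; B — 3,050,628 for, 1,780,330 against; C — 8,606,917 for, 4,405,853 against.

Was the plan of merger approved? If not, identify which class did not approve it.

Approved — every class gave the required vote.

A: 3/4 of 1156178 = 867133.50, rounded up to 867134; 867,134 required, 867,431 in favor — approved.
B: 3/5 of 5082162 = 3049297.20, rounded up to 3049298; 3,049,298 required, 3,050,628 in favor — approved.
C: a majority of 17213833 is 8606917; 8,606,917 required, 8,606,917 in favor — approved.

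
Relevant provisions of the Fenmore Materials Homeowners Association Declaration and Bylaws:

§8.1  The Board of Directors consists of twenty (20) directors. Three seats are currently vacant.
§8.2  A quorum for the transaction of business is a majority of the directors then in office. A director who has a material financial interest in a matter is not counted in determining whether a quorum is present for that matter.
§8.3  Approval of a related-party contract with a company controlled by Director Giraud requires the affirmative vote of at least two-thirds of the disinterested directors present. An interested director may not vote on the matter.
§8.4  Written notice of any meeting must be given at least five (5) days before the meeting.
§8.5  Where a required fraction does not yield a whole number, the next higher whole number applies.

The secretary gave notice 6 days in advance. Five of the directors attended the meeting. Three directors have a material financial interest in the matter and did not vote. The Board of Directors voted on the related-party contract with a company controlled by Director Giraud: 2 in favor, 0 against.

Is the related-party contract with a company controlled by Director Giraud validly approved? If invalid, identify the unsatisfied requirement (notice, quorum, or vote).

Invalid — quorum requirement not satisfied.

Notice: 6 days given; 5 required (6 ≥ 5). Satisfied.
Quorum: 5 present, but the 3 interested directors do not count, leaving 2. Quorum is 9. Not satisfied.
Vote: the related-party contract with a company controlled by Director Giraud requires two-thirds of the disinterested directors present (5 − 3 = 2). 2/3 of 2 = 1.33, rounded up to 2, so 2 affirmative votes are needed; 2 voted in favor. Satisfied. (Moot — without a quorum no business can be validly transacted.)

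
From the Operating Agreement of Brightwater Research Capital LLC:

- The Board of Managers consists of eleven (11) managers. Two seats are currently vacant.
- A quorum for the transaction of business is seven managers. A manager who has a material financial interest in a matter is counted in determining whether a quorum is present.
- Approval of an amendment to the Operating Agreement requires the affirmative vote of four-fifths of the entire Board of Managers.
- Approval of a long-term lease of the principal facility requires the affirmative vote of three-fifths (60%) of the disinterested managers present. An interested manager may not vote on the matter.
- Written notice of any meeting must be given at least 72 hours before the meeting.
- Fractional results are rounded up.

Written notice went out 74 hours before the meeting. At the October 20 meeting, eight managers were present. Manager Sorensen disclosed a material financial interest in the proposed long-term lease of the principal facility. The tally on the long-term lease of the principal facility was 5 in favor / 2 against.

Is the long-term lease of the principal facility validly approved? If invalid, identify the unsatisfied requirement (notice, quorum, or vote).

Valid — all requirements satisfied.

Notice: 74 hours given; 72 required (74 ≥ 72). Satisfied.
Quorum: 8 present (interested managers count toward quorum); quorum is 7. Satisfied.
Vote: the long-term lease of the principal facility requires three-fifths of the disinterested managers present (8 − 1 = 7). 3/5 of 7 = 4.20, rounded up to 5, so 5 affirmative votes are needed; 5 voted in favor. Satisfied.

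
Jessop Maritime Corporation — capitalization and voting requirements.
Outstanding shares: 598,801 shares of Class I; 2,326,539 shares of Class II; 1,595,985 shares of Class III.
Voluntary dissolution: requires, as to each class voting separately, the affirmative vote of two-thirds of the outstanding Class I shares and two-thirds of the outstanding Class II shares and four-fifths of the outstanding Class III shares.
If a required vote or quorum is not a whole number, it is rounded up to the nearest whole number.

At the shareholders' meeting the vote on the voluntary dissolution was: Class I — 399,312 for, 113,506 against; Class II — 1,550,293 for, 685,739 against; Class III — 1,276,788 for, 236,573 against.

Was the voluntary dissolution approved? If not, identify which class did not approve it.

Not approved — the Class II shares did not give the required vote.

Class I: 2/3 of 598801 = 399200.67, rounded up to 399201; 399,201 required, 399,312 in favor — approved.
Class II: 2/3 of 2326539 = 1551026; 1,551,026 required, 1,550,293 in favor — not approved.
Class III: 4/5 of 1595985 = 1276788; 1,276,788 required, 1,276,788 in favor — approved.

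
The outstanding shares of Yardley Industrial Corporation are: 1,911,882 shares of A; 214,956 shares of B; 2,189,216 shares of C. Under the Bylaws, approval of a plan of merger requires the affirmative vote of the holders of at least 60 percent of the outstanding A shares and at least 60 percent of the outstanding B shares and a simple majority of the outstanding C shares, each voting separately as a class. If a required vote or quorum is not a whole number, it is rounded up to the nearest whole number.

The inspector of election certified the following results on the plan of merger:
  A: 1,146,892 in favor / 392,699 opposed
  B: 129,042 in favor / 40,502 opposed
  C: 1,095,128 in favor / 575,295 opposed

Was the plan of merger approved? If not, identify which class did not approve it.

A: 3/5 of 1911882 = 1147129.20, rounded up to 1147130; 1,147,130 required, 1,146,892 in favor — not approved.
B: 3/5 of 214956 = 128973.60, rounded up to 128974; 128,974 required, 129,042 in favor — approved.
C: a majority of 2189216 is 1094609; 1,094,609 required, 1,095,128 in favor — approved.

Not approved — the A shares did not give the required vote.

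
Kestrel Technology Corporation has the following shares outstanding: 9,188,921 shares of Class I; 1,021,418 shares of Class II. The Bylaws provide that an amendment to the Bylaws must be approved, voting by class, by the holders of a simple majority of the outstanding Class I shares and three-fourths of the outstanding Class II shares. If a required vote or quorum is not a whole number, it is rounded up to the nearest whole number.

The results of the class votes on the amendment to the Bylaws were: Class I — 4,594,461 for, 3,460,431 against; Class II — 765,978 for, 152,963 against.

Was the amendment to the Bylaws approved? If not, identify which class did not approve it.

Class I: a majority of 9188921 is 4594461; 4,594,461 required, 4,594,461 in favor — approved.
Class II: 3/4 of 1021418 = 766063.50, rounded up to 766064; 766,064 required, 765,978 in favor — not approved.

Not approved — the Class II shares did not give the required vote.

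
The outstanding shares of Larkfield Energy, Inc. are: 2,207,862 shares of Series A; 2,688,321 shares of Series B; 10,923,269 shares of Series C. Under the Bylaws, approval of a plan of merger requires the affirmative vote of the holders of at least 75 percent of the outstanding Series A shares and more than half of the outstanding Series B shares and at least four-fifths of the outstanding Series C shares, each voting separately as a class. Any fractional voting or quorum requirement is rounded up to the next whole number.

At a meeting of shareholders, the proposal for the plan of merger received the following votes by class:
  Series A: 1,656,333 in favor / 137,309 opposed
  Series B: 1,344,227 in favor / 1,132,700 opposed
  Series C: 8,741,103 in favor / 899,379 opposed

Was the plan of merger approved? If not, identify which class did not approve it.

Series A: 3/4 of 2207862 = 1655896.50, rounded up to 1655897; 1,655,897 required, 1,656,333 in favor — approved.
Series B: a majority of 2688321 is 1344161; 1,344,161 required, 1,344,227 in favor — approved.
Series C: 4/5 of 10923269 = 8738615.20, rounded up to 8738616; 8,738,616 required, 8,741,103 in favor — approved.

Approved — every class gave the required vote.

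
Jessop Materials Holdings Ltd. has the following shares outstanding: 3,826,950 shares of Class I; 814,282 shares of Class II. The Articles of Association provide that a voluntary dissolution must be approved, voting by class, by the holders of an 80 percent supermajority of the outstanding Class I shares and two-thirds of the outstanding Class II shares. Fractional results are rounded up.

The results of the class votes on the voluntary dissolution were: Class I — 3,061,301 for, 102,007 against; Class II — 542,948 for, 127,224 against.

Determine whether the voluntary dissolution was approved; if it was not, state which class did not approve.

Not approved — the Class I shares did not give the required vote.

Class I: 4/5 of 3826950 = 3061560; 3,061,560 required, 3,061,301 in favor — not approved.
Class II: 2/3 of 814282 = 542854.67, rounded up to 542855; 542,855 required, 542,948 in favor — approved.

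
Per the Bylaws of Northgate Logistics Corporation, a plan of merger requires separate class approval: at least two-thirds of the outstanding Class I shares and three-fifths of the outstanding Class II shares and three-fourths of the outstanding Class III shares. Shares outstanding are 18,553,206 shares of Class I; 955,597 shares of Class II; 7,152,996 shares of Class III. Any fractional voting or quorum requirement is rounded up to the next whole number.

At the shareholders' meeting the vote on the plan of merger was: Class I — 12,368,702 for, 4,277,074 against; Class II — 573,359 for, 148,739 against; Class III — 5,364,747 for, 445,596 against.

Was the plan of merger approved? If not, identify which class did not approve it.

Not approved — the Class I shares did not give the required vote.

Class I: 2/3 of 18553206 = 12368804; 12,368,804 required, 12,368,702 in favor — not approved.
Class II: 3/5 of 955597 = 573358.20, rounded up to 573359; 573,359 required, 573,359 in favor — approved.
Class III: 3/4 of 7152996 = 5364747; 5,364,747 required, 5,364,747 in favor — approved.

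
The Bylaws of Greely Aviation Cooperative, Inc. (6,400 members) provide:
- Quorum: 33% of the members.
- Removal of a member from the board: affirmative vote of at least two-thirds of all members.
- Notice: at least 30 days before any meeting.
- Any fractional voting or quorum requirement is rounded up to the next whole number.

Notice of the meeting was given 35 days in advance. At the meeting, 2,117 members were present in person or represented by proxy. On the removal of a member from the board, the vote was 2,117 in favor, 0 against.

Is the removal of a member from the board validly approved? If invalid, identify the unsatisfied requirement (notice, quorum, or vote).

Notice: 35 days given; 30 required. Satisfied.
Quorum: 33% of 6,400 = 2,112; 2,117 present. Satisfied.
Vote: requires two-thirds of all members (6,400); 2/3 of 6400 = 4266.67, rounded up to 4267, so 4,267 needed; 2,117 in favor. Not satisfied.

Invalid — vote requirement not satisfied.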